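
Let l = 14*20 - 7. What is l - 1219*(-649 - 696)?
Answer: 1639828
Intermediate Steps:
l = 273 (l = 280 - 7 = 273)
l - 1219*(-649 - 696) = 273 - 1219*(-649 - 696) = 273 - 1219*(-1345) = 273 + 1639555 = 1639828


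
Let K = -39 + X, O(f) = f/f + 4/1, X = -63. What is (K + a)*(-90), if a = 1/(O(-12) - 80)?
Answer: 45906/5 ≈ 9181.2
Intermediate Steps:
O(f) = 5 (O(f) = 1 + 4*1 = 1 + 4 = 5)
a = -1/75 (a = 1/(5 - 80) = 1/(-75) = -1/75 ≈ -0.013333)
K = -102 (K = -39 - 63 = -102)
(K + a)*(-90) = (-102 - 1/75)*(-90) = -7651/75*(-90) = 45906/5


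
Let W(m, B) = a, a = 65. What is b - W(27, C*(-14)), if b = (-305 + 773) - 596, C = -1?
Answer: -193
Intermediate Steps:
W(m, B) = 65
b = -128 (b = 468 - 596 = -128)
b - W(27, C*(-14)) = -128 - 1*65 = -128 - 65 = -193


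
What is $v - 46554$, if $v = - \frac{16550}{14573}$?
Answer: $- \frac{678447992}{14573} \approx -46555.0$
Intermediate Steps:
$v = - \frac{16550}{14573}$ ($v = \left(-16550\right) \frac{1}{14573} = - \frac{16550}{14573} \approx -1.1357$)
$v - 46554 = - \frac{16550}{14573} - 46554 = - \frac{678447992}{14573}$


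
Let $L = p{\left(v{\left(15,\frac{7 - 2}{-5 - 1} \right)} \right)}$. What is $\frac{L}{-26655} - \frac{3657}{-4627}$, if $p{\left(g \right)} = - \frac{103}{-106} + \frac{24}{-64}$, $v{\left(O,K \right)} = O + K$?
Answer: $\frac{41329219409}{52293058440} \approx 0.79034$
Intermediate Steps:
$v{\left(O,K \right)} = K + O$
$p{\left(g \right)} = \frac{253}{424}$ ($p{\left(g \right)} = \left(-103\right) \left(- \frac{1}{106}\right) + 24 \left(- \frac{1}{64}\right) = \frac{103}{106} - \frac{3}{8} = \frac{253}{424}$)
$L = \frac{253}{424} \approx 0.5967$
$\frac{L}{-26655} - \frac{3657}{-4627} = \frac{253}{424 \left(-26655\right)} - \frac{3657}{-4627} = \frac{253}{424} \left(- \frac{1}{26655}\right) - - \frac{3657}{4627} = - \frac{253}{11301720} + \frac{3657}{4627} = \frac{41329219409}{52293058440}$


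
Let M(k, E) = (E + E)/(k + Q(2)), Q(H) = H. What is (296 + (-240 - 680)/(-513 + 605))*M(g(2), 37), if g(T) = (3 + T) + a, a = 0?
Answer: 21164/7 ≈ 3023.4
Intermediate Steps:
g(T) = 3 + T (g(T) = (3 + T) + 0 = 3 + T)
M(k, E) = 2*E/(2 + k) (M(k, E) = (E + E)/(k + 2) = (2*E)/(2 + k) = 2*E/(2 + k))
(296 + (-240 - 680)/(-513 + 605))*M(g(2), 37) = (296 + (-240 - 680)/(-513 + 605))*(2*37/(2 + (3 + 2))) = (296 - 920/92)*(2*37/(2 + 5)) = (296 - 920*1/92)*(2*37/7) = (296 - 10)*(2*37*(1/7)) = 286*(74/7) = 21164/7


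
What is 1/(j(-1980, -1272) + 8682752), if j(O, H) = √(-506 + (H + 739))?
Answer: 8682752/75390182294543 - I*√1039/75390182294543 ≈ 1.1517e-7 - 4.2756e-13*I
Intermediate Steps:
j(O, H) = √(233 + H) (j(O, H) = √(-506 + (739 + H)) = √(233 + H))
1/(j(-1980, -1272) + 8682752) = 1/(√(233 - 1272) + 8682752) = 1/(√(-1039) + 8682752) = 1/(I*√1039 + 8682752) = 1/(8682752 + I*√1039)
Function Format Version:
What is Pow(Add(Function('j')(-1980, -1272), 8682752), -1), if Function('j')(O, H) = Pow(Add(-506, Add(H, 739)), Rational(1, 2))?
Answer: Add(Rational(8682752, 75390182294543), Mul(Rational(-1, 75390182294543), I, Pow(1039, Rational(1, 2)))) ≈ Add(1.1517e-7, Mul(-4.2756e-13, I))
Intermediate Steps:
Function('j')(O, H) = Pow(Add(233, H), Rational(1, 2)) (Function('j')(O, H) = Pow(Add(-506, Add(739, H)), Rational(1, 2)) = Pow(Add(233, H), Rational(1, 2)))
Pow(Add(Function('j')(-1980, -1272), 8682752), -1) = Pow(Add(Pow(Add(233, -1272), Rational(1, 2)), 8682752), -1) = Pow(Add(Pow(-1039, Rational(1, 2)), 8682752), -1) = Pow(Add(Mul(I, Pow(1039, Rational(1, 2))), 8682752), -1) = Pow(Add(8682752, Mul(I, Pow(1039, Rational(1, 2)))), -1)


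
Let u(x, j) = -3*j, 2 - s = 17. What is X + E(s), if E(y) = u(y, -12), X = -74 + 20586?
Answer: 20548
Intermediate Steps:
s = -15 (s = 2 - 1*17 = 2 - 17 = -15)
X = 20512
E(y) = 36 (E(y) = -3*(-12) = 36)
X + E(s) = 20512 + 36 = 20548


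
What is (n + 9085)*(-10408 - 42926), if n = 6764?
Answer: -845290566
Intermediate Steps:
(n + 9085)*(-10408 - 42926) = (6764 + 9085)*(-10408 - 42926) = 15849*(-53334) = -845290566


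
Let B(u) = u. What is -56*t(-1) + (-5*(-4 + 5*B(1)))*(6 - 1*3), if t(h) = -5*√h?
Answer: -15 + 280*I ≈ -15.0 + 280.0*I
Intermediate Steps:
-56*t(-1) + (-5*(-4 + 5*B(1)))*(6 - 1*3) = -(-280)*√(-1) + (-5*(-4 + 5*1))*(6 - 1*3) = -(-280)*I + (-5*(-4 + 5))*(6 - 3) = 280*I - 5*1*3 = 280*I - 5*3 = 280*I - 15 = -15 + 280*I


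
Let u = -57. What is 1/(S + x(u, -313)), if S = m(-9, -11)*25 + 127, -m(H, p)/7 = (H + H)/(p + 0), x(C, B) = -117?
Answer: -11/3040 ≈ -0.0036184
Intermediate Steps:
m(H, p) = -14*H/p (m(H, p) = -7*(H + H)/(p + 0) = -7*2*H/p = -14*H/p)
S = -1753/11 (S = -14*(-9)/(-11)*25 + 127 = -14*(-9)*(-1/11)*25 + 127 = -126/11*25 + 127 = -3150/11 + 127 = -1753/11 ≈ -159.36)
1/(S + x(u, -313)) = 1/(-1753/11 - 117) = 1/(-3040/11) = -11/3040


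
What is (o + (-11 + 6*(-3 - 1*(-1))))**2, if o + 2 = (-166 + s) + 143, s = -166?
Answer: 45796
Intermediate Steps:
o = -191 (o = -2 + ((-166 - 166) + 143) = -2 + (-332 + 143) = -2 - 189 = -191)
(o + (-11 + 6*(-3 - 1*(-1))))**2 = (-191 + (-11 + 6*(-3 - 1*(-1))))**2 = (-191 + (-11 + 6*(-3 + 1)))**2 = (-191 + (-11 + 6*(-2)))**2 = (-191 + (-11 - 12))**2 = (-191 - 23)**2 = (-214)**2 = 45796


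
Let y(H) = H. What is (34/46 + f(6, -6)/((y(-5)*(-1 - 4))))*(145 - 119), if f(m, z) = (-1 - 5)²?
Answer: 32578/575 ≈ 56.657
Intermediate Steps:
f(m, z) = 36 (f(m, z) = (-6)² = 36)
(34/46 + f(6, -6)/((y(-5)*(-1 - 4))))*(145 - 119) = (34/46 + 36/((-5*(-1 - 4))))*(145 - 119) = (34*(1/46) + 36/((-5*(-5))))*26 = (17/23 + 36/25)*26 = (1253/575)*26 = 32578/575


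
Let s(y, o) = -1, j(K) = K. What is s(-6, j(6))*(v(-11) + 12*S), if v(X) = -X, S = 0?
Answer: -11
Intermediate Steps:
s(-6, j(6))*(v(-11) + 12*S) = -(-1*(-11) + 12*0) = -(11 + 0) = -1*11 = -11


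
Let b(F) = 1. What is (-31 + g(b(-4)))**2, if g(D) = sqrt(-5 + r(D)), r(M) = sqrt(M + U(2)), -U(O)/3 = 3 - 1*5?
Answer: (31 - I*sqrt(5 - sqrt(7)))**2 ≈ 958.65 - 95.13*I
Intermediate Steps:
U(O) = 6 (U(O) = -3*(3 - 1*5) = -3*(3 - 5) = -3*(-2) = 6)
r(M) = sqrt(6 + M) (r(M) = sqrt(M + 6) = sqrt(6 + M))
g(D) = sqrt(-5 + sqrt(6 + D))
(-31 + g(b(-4)))**2 = (-31 + sqrt(-5 + sqrt(6 + 1)))**2 = (-31 + sqrt(-5 + sqrt(7)))**2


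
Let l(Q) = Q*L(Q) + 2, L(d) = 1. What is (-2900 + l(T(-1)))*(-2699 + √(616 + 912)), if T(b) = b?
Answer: 7824401 - 5798*√382 ≈ 7.7111e+6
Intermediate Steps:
l(Q) = 2 + Q (l(Q) = Q*1 + 2 = Q + 2 = 2 + Q)
(-2900 + l(T(-1)))*(-2699 + √(616 + 912)) = (-2900 + (2 - 1))*(-2699 + √(616 + 912)) = (-2900 + 1)*(-2699 + √1528) = -2899*(-2699 + 2*√382) = 7824401 - 5798*√382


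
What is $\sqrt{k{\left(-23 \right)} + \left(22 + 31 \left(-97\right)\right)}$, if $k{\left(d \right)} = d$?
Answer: $8 i \sqrt{47} \approx 54.845 i$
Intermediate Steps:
$\sqrt{k{\left(-23 \right)} + \left(22 + 31 \left(-97\right)\right)} = \sqrt{-23 + \left(22 + 31 \left(-97\right)\right)} = \sqrt{-23 + \left(22 - 3007\right)} = \sqrt{-23 - 2985} = \sqrt{-3008} = 8 i \sqrt{47}$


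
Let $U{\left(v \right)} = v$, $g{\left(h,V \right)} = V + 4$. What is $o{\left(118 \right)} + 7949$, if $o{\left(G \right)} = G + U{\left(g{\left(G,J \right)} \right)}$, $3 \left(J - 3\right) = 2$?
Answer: $\frac{24224}{3} \approx 8074.7$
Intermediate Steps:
$J = \frac{11}{3}$ ($J = 3 + \frac{1}{3} \cdot 2 = 3 + \frac{2}{3} = \frac{11}{3} \approx 3.6667$)
$g{\left(h,V \right)} = 4 + V$
$o{\left(G \right)} = \frac{23}{3} + G$ ($o{\left(G \right)} = G + \left(4 + \frac{11}{3}\right) = G + \frac{23}{3} = \frac{23}{3} + G$)
$o{\left(118 \right)} + 7949 = \left(\frac{23}{3} + 118\right) + 7949 = \frac{377}{3} + 7949 = \frac{24224}{3}$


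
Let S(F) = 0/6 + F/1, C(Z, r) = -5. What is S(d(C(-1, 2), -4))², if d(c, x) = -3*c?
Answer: 225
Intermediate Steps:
S(F) = F (S(F) = 0*(⅙) + F*1 = 0 + F = F)
S(d(C(-1, 2), -4))² = (-3*(-5))² = 15² = 225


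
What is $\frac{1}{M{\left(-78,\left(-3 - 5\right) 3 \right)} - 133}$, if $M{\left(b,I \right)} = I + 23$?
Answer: $- \frac{1}{134} \approx -0.0074627$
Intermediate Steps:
$M{\left(b,I \right)} = 23 + I$
$\frac{1}{M{\left(-78,\left(-3 - 5\right) 3 \right)} - 133} = \frac{1}{\left(23 + \left(-3 - 5\right) 3\right) - 133} = \frac{1}{\left(23 - 24\right) - 133} = \frac{1}{-1 - 133} = \frac{1}{-134} = - \frac{1}{134}$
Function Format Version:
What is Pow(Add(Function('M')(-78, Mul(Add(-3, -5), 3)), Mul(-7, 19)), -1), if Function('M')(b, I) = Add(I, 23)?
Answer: Rational(-1, 134) ≈ -0.0074627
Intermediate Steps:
Function('M')(b, I) = Add(23, I)
Pow(Add(Function('M')(-78, Mul(Add(-3, -5), 3)), Mul(-7, 19)), -1) = Pow(Add(Add(23, Mul(Add(-3, -5), 3)), Mul(-7, 19)), -1) = Pow(Add(Add(23, Mul(-8, 3)), -133), -1) = Pow(Add(Add(23, -24), -133), -1) = Pow(Add(-1, -133), -1) = Pow(-134, -1) = Rational(-1, 134)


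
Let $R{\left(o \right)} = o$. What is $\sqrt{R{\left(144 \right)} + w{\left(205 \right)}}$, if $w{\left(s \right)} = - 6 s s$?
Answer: $i \sqrt{252006} \approx 502.0 i$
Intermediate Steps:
$w{\left(s \right)} = - 6 s^{2}$
$\sqrt{R{\left(144 \right)} + w{\left(205 \right)}} = \sqrt{144 - 6 \cdot 205^{2}} = \sqrt{144 - 252150} = \sqrt{-252006} = i \sqrt{252006}$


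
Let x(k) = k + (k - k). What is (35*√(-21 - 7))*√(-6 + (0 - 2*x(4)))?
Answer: -490*√2 ≈ -692.96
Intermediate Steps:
x(k) = k (x(k) = k + 0 = k)
(35*√(-21 - 7))*√(-6 + (0 - 2*x(4))) = (35*√(-21 - 7))*√(-6 + (0 - 2*4)) = (35*√(-28))*√(-6 + (0 - 8)) = (35*(2*I*√7))*√(-6 - 8) = (70*I*√7)*√(-14) = (70*I*√7)*(I*√14) = -490*√2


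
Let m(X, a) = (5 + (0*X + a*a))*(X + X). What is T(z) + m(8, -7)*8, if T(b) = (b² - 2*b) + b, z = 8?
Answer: 6968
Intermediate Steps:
m(X, a) = 2*X*(5 + a²) (m(X, a) = (5 + (0 + a²))*(2*X) = (5 + a²)*(2*X) = 2*X*(5 + a²))
T(b) = b² - b
T(z) + m(8, -7)*8 = 8*(-1 + 8) + (2*8*(5 + (-7)²))*8 = 8*7 + (2*8*(5 + 49))*8 = 56 + (2*8*54)*8 = 56 + 864*8 = 56 + 6912 = 6968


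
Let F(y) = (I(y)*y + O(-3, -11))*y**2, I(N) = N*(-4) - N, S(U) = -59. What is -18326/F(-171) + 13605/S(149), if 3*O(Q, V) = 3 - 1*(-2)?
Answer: -29081582644558/126116384265 ≈ -230.59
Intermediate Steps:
O(Q, V) = 5/3 (O(Q, V) = (3 - 1*(-2))/3 = (3 + 2)/3 = (1/3)*5 = 5/3)
I(N) = -5*N (I(N) = -4*N - N = -5*N)
F(y) = y**2*(5/3 - 5*y**2) (F(y) = ((-5*y)*y + 5/3)*y**2 = (-5*y**2 + 5/3)*y**2 = (5/3 - 5*y**2)*y**2 = y**2*(5/3 - 5*y**2))
-18326/F(-171) + 13605/S(149) = -18326*1/(146205*(1/3 - 1*(-171)**2)) + 13605/(-59) = -18326*1/(146205*(1/3 - 1*29241)) + 13605*(-1/59) = -18326*1/(146205*(1/3 - 29241)) - 13605/59 = -18326/(5*29241*(-87722/3)) - 13605/59 = -18326/(-4275131670) - 13605/59 = -18326*(-1/4275131670) - 13605/59 = 9163/2137565835 - 13605/59 = -29081582644558/126116384265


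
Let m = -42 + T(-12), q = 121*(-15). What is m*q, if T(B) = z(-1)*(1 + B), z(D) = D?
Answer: 56265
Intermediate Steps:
q = -1815
T(B) = -1 - B (T(B) = -(1 + B) = -1 - B)
m = -31 (m = -42 + (-1 - 1*(-12)) = -42 + (-1 + 12) = -42 + 11 = -31)
m*q = -31*(-1815) = 56265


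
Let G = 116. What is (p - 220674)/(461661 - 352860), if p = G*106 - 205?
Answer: -208583/108801 ≈ -1.9171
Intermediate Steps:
p = 12091 (p = 116*106 - 205 = 12296 - 205 = 12091)
(p - 220674)/(461661 - 352860) = (12091 - 220674)/(461661 - 352860) = -208583/108801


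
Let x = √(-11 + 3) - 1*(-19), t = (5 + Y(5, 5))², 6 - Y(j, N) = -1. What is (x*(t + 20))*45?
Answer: 140220 + 14760*I*√2 ≈ 1.4022e+5 + 20874.0*I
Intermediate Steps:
Y(j, N) = 7 (Y(j, N) = 6 - 1*(-1) = 6 + 1 = 7)
t = 144 (t = (5 + 7)² = 12² = 144)
x = 19 + 2*I*√2 (x = √(-8) + 19 = 2*I*√2 + 19 = 19 + 2*I*√2 ≈ 19.0 + 2.8284*I)
(x*(t + 20))*45 = ((19 + 2*I*√2)*(144 + 20))*45 = ((19 + 2*I*√2)*164)*45 = (3116 + 328*I*√2)*45 = 140220 + 14760*I*√2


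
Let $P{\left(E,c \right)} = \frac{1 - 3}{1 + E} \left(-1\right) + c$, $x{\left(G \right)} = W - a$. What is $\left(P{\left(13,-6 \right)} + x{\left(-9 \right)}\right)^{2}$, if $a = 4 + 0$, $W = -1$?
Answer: $\frac{5776}{49} \approx 117.88$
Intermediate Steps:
$a = 4$
$x{\left(G \right)} = -5$ ($x{\left(G \right)} = -1 - 4 = -5$)
$P{\left(E,c \right)} = c + \frac{2}{1 + E}$ ($P{\left(E,c \right)} = - \frac{2}{1 + E} \left(-1\right) + c = \frac{2}{1 + E} + c = c + \frac{2}{1 + E}$)
$\left(P{\left(13,-6 \right)} + x{\left(-9 \right)}\right)^{2} = \left(\frac{2 - 6 + 13 \left(-6\right)}{1 + 13} - 5\right)^{2} = \left(\frac{2 - 6 - 78}{14} - 5\right)^{2} = \left(\frac{1}{14} \left(-82\right) - 5\right)^{2} = \left(- \frac{41}{7} - 5\right)^{2} = \left(- \frac{76}{7}\right)^{2} = \frac{5776}{49}$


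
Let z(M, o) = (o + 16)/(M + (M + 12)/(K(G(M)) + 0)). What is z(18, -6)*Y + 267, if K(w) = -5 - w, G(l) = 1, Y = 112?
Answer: 4591/13 ≈ 353.15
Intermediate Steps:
z(M, o) = (16 + o)/(-2 + 5*M/6) (z(M, o) = (o + 16)/(M + (M + 12)/((-5 - 1*1) + 0)) = (16 + o)/(M + (12 + M)/((-5 - 1) + 0)) = (16 + o)/(M + (12 + M)/(-6 + 0)) = (16 + o)/(M + (12 + M)/(-6)) = (16 + o)/(M + (12 + M)*(-⅙)) = (16 + o)/(M + (-2 - M/6)) = (16 + o)/(-2 + 5*M/6))
z(18, -6)*Y + 267 = (6*(16 - 6)/(-12 + 5*18))*112 + 267 = (6*10/(-12 + 90))*112 + 267 = (6*10/78)*112 + 267 = (6*(1/78)*10)*112 + 267 = (10/13)*112 + 267 = 1120/13 + 267 = 4591/13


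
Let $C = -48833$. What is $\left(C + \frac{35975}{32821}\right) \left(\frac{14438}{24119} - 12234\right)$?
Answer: $\frac{472892024295788544}{791609699} \approx 5.9738 \cdot 10^{8}$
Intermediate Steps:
$\left(C + \frac{35975}{32821}\right) \left(\frac{14438}{24119} - 12234\right) = \left(-48833 + \frac{35975}{32821}\right) \left(\frac{14438}{24119} - 12234\right) = \left(- \frac{1602711918}{32821}\right) \left(- \frac{295057408}{24119}\right) = \frac{472892024295788544}{791609699}$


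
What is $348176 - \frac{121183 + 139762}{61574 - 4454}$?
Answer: $\frac{3977510435}{11424} \approx 3.4817 \cdot 10^{5}$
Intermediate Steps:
$348176 - \frac{121183 + 139762}{61574 - 4454} = 348176 - \frac{260945}{57120} = 348176 - 260945 \cdot \frac{1}{57120} = 348176 - \frac{52189}{11424} = \frac{3977510435}{11424}$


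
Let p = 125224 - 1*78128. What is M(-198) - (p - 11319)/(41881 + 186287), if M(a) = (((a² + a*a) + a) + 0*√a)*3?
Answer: 53535022063/228168 ≈ 2.3463e+5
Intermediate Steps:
p = 47096 (p = 125224 - 78128 = 47096)
M(a) = 3*a + 6*a² (M(a) = (((a² + a²) + a) + 0)*3 = ((2*a² + a) + 0)*3 = ((a + 2*a²) + 0)*3 = (a + 2*a²)*3 = 3*a + 6*a²)
M(-198) - (p - 11319)/(41881 + 186287) = 3*(-198)*(1 + 2*(-198)) - (47096 - 11319)/(41881 + 186287) = 3*(-198)*(1 - 396) - 35777/228168 = 3*(-198)*(-395) - 35777/228168 = 234630 - 1*35777/228168 = 234630 - 35777/228168 = 53535022063/228168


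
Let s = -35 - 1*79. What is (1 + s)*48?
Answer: -5424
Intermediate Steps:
s = -114 (s = -35 - 79 = -114)
(1 + s)*48 = (1 - 114)*48 = -113*48 = -5424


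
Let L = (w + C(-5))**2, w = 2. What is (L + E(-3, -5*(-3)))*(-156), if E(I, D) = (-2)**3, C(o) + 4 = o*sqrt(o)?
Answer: 20124 - 3120*I*sqrt(5) ≈ 20124.0 - 6976.5*I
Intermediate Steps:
C(o) = -4 + o**(3/2) (C(o) = -4 + o*sqrt(o) = -4 + o**(3/2))
E(I, D) = -8
L = (-2 - 5*I*sqrt(5))**2 (L = (2 + (-4 + (-5)**(3/2)))**2 = (2 + (-4 - 5*I*sqrt(5)))**2 = (-2 - 5*I*sqrt(5))**2 ≈ -121.0 + 44.721*I)
(L + E(-3, -5*(-3)))*(-156) = ((-121 + 20*I*sqrt(5)) - 8)*(-156) = (-129 + 20*I*sqrt(5))*(-156) = 20124 - 3120*I*sqrt(5)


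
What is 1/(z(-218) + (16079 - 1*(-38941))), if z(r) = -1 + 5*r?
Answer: 1/53929 ≈ 1.8543e-5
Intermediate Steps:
1/(z(-218) + (16079 - 1*(-38941))) = 1/((-1 + 5*(-218)) + (16079 - 1*(-38941))) = 1/((-1 - 1090) + (16079 + 38941)) = 1/(-1091 + 55020) = 1/53929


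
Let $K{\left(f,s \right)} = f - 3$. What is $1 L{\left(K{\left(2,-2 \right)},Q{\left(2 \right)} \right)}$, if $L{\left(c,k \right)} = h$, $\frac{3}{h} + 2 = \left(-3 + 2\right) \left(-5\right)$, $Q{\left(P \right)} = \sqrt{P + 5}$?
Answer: $1$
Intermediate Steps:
$K{\left(f,s \right)} = -3 + f$
$Q{\left(P \right)} = \sqrt{5 + P}$
$h = 1$ ($h = \frac{3}{-2 + \left(-3 + 2\right) \left(-5\right)} = \frac{3}{-2 - -5} = \frac{3}{-2 + 5} = \frac{3}{3} = 3 \cdot \frac{1}{3} = 1$)
$L{\left(c,k \right)} = 1$
$1 L{\left(K{\left(2,-2 \right)},Q{\left(2 \right)} \right)} = 1 \cdot 1 = 1$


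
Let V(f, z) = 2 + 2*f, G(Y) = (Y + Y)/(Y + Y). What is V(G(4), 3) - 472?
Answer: -468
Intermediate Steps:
G(Y) = 1 (G(Y) = (2*Y)/((2*Y)) = (2*Y)*(1/(2*Y)) = 1)
V(G(4), 3) - 472 = (2 + 2*1) - 472 = (2 + 2) - 472 = 4 - 472 = -468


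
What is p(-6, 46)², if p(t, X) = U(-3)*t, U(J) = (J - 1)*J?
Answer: 5184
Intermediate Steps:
U(J) = J*(-1 + J) (U(J) = (-1 + J)*J = J*(-1 + J))
p(t, X) = 12*t (p(t, X) = (-3*(-1 - 3))*t = (-3*(-4))*t = 12*t)
p(-6, 46)² = (12*(-6))² = (-72)² = 5184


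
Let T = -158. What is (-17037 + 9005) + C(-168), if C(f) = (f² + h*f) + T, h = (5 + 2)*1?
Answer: 18858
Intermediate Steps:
h = 7 (h = 7*1 = 7)
C(f) = -158 + f² + 7*f (C(f) = (f² + 7*f) - 158 = -158 + f² + 7*f)
(-17037 + 9005) + C(-168) = (-17037 + 9005) + (-158 + (-168)² + 7*(-168)) = -8032 + (-158 + 28224 - 1176) = -8032 + 26890 = 18858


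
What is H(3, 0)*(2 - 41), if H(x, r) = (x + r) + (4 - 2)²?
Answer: -273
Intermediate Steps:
H(x, r) = 4 + r + x (H(x, r) = (r + x) + 2² = (r + x) + 4 = 4 + r + x)
H(3, 0)*(2 - 41) = (4 + 0 + 3)*(2 - 41) = 7*(-39) = -273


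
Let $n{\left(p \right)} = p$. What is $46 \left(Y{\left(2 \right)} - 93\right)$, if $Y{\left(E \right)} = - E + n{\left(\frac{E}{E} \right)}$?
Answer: $-4324$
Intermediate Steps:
$Y{\left(E \right)} = 1 - E$ ($Y{\left(E \right)} = - E + \frac{E}{E} = - E + 1 = 1 - E$)
$46 \left(Y{\left(2 \right)} - 93\right) = 46 \left(\left(1 - 2\right) - 93\right) = 46 \left(-1 - 93\right) = 46 \left(-94\right) = -4324$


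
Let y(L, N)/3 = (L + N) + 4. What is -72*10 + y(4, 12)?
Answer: -660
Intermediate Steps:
y(L, N) = 12 + 3*L + 3*N (y(L, N) = 3*((L + N) + 4) = 3*(4 + L + N) = 12 + 3*L + 3*N)
-72*10 + y(4, 12) = -72*10 + (12 + 3*4 + 3*12) = -720 + (12 + 12 + 36) = -720 + 60 = -660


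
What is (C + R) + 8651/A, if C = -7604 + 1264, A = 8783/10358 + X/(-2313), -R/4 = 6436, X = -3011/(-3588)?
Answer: -796982680949312/36429657757 ≈ -21877.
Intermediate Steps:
X = 3011/3588 (X = -3011*(-1/3588) = 3011/3588 ≈ 0.83919)
R = -25744 (R = -4*6436 = -25744)
A = 36429657757/42980748876 (A = 8783/10358 + (3011/3588)/(-2313) = 8783*(1/10358) + (3011/3588)*(-1/2313) = 8783/10358 - 3011/8299044 = 36429657757/42980748876 ≈ 0.84758)
C = -6340
(C + R) + 8651/A = (-6340 - 25744) + 8651/(36429657757/42980748876) = -32084 + 8651*(42980748876/36429657757) = -32084 + 371826458526276/36429657757 = -796982680949312/36429657757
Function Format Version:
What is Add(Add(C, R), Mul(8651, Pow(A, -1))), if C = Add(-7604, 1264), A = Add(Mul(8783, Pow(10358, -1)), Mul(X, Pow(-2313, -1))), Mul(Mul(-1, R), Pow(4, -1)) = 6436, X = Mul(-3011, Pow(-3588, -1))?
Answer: Rational(-796982680949312, 36429657757) ≈ -21877.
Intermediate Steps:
X = Rational(3011, 3588) (X = Mul(-3011, Rational(-1, 3588)) = Rational(3011, 3588) ≈ 0.83919)
R = -25744 (R = Mul(-4, 6436) = -25744)
A = Rational(36429657757, 42980748876) (A = Add(Mul(8783, Pow(10358, -1)), Mul(Rational(3011, 3588), Pow(-2313, -1))) = Add(Mul(8783, Rational(1, 10358)), Mul(Rational(3011, 3588), Rational(-1, 2313))) = Add(Rational(8783, 10358), Rational(-3011, 8299044)) = Rational(36429657757, 42980748876) ≈ 0.84758)
C = -6340
Add(Add(C, R), Mul(8651, Pow(A, -1))) = Add(Add(-6340, -25744), Mul(8651, Pow(Rational(36429657757, 42980748876), -1))) = Add(-32084, Mul(8651, Rational(42980748876, 36429657757))) = Add(-32084, Rational(371826458526276, 36429657757)) = Rational(-796982680949312, 36429657757)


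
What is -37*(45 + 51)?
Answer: -3552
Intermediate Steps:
-37*(45 + 51) = -37*96 = -3552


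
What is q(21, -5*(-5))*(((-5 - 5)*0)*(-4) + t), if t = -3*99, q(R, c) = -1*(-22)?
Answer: -6534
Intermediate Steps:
q(R, c) = 22
t = -297
q(21, -5*(-5))*(((-5 - 5)*0)*(-4) + t) = 22*(((-5 - 5)*0)*(-4) - 297) = 22*(-10*0*(-4) - 297) = 22*(0*(-4) - 297) = 22*(0 - 297) = 22*(-297) = -6534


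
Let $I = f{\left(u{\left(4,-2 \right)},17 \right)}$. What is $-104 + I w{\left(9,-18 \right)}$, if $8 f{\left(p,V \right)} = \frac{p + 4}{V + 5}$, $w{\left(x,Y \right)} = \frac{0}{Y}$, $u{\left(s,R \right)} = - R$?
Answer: $-104$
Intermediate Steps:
$w{\left(x,Y \right)} = 0$
$f{\left(p,V \right)} = \frac{4 + p}{8 \left(5 + V\right)}$ ($f{\left(p,V \right)} = \frac{\left(p + 4\right) \frac{1}{V + 5}}{8} = \frac{\left(4 + p\right) \frac{1}{5 + V}}{8} = \frac{\frac{1}{5 + V} \left(4 + p\right)}{8} = \frac{4 + p}{8 \left(5 + V\right)}$)
$I = \frac{3}{88}$ ($I = \frac{4 - -2}{8 \left(5 + 17\right)} = \frac{4 + 2}{8 \cdot 22} = \frac{1}{8} \cdot \frac{1}{22} \cdot 6 = \frac{3}{88} \approx 0.034091$)
$-104 + I w{\left(9,-18 \right)} = -104 + \frac{3}{88} \cdot 0 = -104 + 0 = -104$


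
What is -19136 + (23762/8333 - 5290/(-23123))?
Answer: -3686606709128/192683959 ≈ -19133.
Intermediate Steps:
-19136 + (23762/8333 - 5290/(-23123)) = -19136 + (23762*(1/8333) - 5290*(-1/23123)) = -19136 + (23762/8333 + 5290/23123) = -19136 + 593530296/192683959 = -3686606709128/192683959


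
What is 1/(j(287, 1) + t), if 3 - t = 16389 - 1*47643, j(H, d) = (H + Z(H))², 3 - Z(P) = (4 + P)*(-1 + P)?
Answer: 1/6878411353 ≈ 1.4538e-10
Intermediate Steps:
Z(P) = 3 - (-1 + P)*(4 + P) (Z(P) = 3 - (4 + P)*(-1 + P) = 3 - (-1 + P)*(4 + P))
j(H, d) = (7 - H² - 2*H)² (j(H, d) = (H + (7 - H² - 3*H))² = (7 - H² - 2*H)²)
t = 31257 (t = 3 - (16389 - 1*47643) = 3 - (16389 - 47643) = 3 - 1*(-31254) = 3 + 31254 = 31257)
1/(j(287, 1) + t) = 1/((-7 + 287² + 2*287)² + 31257) = 1/((-7 + 82369 + 574)² + 31257) = 1/(82936² + 31257) = 1/(6878380096 + 31257) = 1/6878411353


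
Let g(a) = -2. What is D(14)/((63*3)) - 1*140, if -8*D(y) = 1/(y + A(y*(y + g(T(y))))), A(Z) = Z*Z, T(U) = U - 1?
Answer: -5977419841/42695856 ≈ -140.00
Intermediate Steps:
T(U) = -1 + U
A(Z) = Z**2
D(y) = -1/(8*(y + y**2*(-2 + y)**2)) (D(y) = -1/(8*(y + (y*(y - 2))**2)) = -1/(8*(y + (y*(-2 + y))**2)) = -1/(8*(y + y**2*(-2 + y)**2)))
D(14)/((63*3)) - 1*140 = (-1/8/(14*(1 + 14*(-2 + 14)**2)))/((63*3)) - 1*140 = -1/8*1/14/(1 + 14*12**2)/189 - 140 = -1/8*1/14/(1 + 14*144)*(1/189) - 140 = -1/8*1/14/(1 + 2016)*(1/189) - 140 = -1/8*1/14/2017*(1/189) - 140 = -1/8*1/14*1/2017*(1/189) - 140 = -1/225904*1/189 - 140 = -1/42695856 - 140 = -5977419841/42695856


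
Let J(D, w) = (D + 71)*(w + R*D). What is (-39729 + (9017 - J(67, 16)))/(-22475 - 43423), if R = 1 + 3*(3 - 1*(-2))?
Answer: 90428/32949 ≈ 2.7445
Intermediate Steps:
R = 16 (R = 1 + 3*(3 + 2) = 1 + 3*5 = 1 + 15 = 16)
J(D, w) = (71 + D)*(w + 16*D) (J(D, w) = (D + 71)*(w + 16*D) = (71 + D)*(w + 16*D))
(-39729 + (9017 - J(67, 16)))/(-22475 - 43423) = (-39729 + (9017 - (16*67² + 71*16 + 1136*67 + 67*16)))/(-22475 - 43423) = (-39729 + (9017 - (16*4489 + 1136 + 76112 + 1072)))/(-65898) = (-39729 + (9017 - (71824 + 1136 + 76112 + 1072)))*(-1/65898) = (-39729 + (9017 - 1*150144))*(-1/65898) = (-39729 + (9017 - 150144))*(-1/65898) = (-39729 - 141127)*(-1/65898) = -180856*(-1/65898) = 90428/32949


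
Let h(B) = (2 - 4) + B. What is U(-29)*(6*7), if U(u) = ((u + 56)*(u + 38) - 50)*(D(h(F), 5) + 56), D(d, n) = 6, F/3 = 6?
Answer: 502572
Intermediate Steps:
F = 18 (F = 3*6 = 18)
h(B) = -2 + B
U(u) = -3100 + 62*(38 + u)*(56 + u) (U(u) = ((u + 56)*(u + 38) - 50)*(6 + 56) = ((56 + u)*(38 + u) - 50)*62 = ((38 + u)*(56 + u) - 50)*62 = (-50 + (38 + u)*(56 + u))*62 = -3100 + 62*(38 + u)*(56 + u))
U(-29)*(6*7) = (128836 + 62*(-29)**2 + 5828*(-29))*(6*7) = (128836 + 62*841 - 169012)*42 = (128836 + 52142 - 169012)*42 = 11966*42 = 502572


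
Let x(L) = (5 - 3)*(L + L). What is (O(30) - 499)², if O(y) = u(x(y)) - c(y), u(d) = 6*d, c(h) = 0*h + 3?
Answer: 47524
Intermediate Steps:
c(h) = 3 (c(h) = 0 + 3 = 3)
x(L) = 4*L (x(L) = 2*(2*L) = 4*L)
O(y) = -3 + 24*y (O(y) = 6*(4*y) - 1*3 = 24*y - 3 = -3 + 24*y)
(O(30) - 499)² = ((-3 + 24*30) - 499)² = ((-3 + 720) - 499)² = (717 - 499)² = 218² = 47524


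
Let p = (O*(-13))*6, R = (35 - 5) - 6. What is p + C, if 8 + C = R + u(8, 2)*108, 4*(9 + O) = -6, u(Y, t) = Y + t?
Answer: 1915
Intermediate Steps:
R = 24 (R = 30 - 6 = 24)
O = -21/2 (O = -9 + (¼)*(-6) = -9 - 3/2 = -21/2 ≈ -10.500)
p = 819 (p = -21/2*(-13)*6 = (273/2)*6 = 819)
C = 1096 (C = -8 + (24 + (8 + 2)*108) = -8 + (24 + 10*108) = -8 + (24 + 1080) = -8 + 1104 = 1096)
p + C = 819 + 1096 = 1915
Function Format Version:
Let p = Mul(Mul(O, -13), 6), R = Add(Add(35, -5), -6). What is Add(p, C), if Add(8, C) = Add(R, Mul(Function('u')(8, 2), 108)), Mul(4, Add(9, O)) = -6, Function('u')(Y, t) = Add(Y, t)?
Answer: 1915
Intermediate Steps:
R = 24 (R = Add(30, -6) = 24)
O = Rational(-21, 2) (O = Add(-9, Mul(Rational(1, 4), -6)) = Add(-9, Rational(-3, 2)) = Rational(-21, 2) ≈ -10.500)
p = 819 (p = Mul(Mul(Rational(-21, 2), -13), 6) = Mul(Rational(273, 2), 6) = 819)
C = 1096 (C = Add(-8, Add(24, Mul(Add(8, 2), 108))) = Add(-8, Add(24, Mul(10, 108))) = Add(-8, Add(24, 1080)) = Add(-8, 1104) = 1096)
Add(p, C) = Add(819, 1096) = 1915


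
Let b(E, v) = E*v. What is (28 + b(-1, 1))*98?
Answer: 2646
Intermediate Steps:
(28 + b(-1, 1))*98 = (28 - 1*1)*98 = (28 - 1)*98 = 27*98 = 2646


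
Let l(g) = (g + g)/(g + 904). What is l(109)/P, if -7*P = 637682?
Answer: -763/322985933 ≈ -2.3623e-6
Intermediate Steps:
l(g) = 2*g/(904 + g) (l(g) = (2*g)/(904 + g) = 2*g/(904 + g))
P = -637682/7 (P = -⅐*637682 = -637682/7 ≈ -91097.)
l(109)/P = (2*109/(904 + 109))/(-637682/7) = (2*109/1013)*(-7/637682) = (2*109*(1/1013))*(-7/637682) = (218/1013)*(-7/637682) = -763/322985933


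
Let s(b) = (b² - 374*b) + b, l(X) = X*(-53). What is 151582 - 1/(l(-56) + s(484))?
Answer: 8593486743/56692 ≈ 1.5158e+5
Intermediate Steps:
l(X) = -53*X
s(b) = b² - 373*b
151582 - 1/(l(-56) + s(484)) = 151582 - 1/(-53*(-56) + 484*(-373 + 484)) = 151582 - 1/(2968 + 484*111) = 151582 - 1/(2968 + 53724) = 151582 - 1/56692 = 8593486743/56692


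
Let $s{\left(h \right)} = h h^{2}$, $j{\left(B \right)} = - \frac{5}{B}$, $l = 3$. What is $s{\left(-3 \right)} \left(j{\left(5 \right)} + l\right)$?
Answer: $-54$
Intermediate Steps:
$s{\left(h \right)} = h^{3}$
$s{\left(-3 \right)} \left(j{\left(5 \right)} + l\right) = \left(-3\right)^{3} \left(- \frac{5}{5} + 3\right) = - 27 \left(\left(-5\right) \frac{1}{5} + 3\right) = - 27 \left(-1 + 3\right) = \left(-27\right) 2 = -54$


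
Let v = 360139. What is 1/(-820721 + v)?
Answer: -1/460582 ≈ -2.1712e-6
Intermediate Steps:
1/(-820721 + v) = 1/(-820721 + 360139) = 1/(-460582) = -1/460582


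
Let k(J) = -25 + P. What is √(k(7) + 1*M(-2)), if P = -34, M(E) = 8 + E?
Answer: I*√53 ≈ 7.2801*I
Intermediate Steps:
k(J) = -59 (k(J) = -25 - 34 = -59)
√(k(7) + 1*M(-2)) = √(-59 + 1*(8 - 2)) = √(-59 + 1*6) = √(-59 + 6) = √(-53) = I*√53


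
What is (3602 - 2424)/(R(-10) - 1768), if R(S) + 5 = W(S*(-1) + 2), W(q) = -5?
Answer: -589/889 ≈ -0.66254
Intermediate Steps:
R(S) = -10 (R(S) = -5 - 5 = -10)
(3602 - 2424)/(R(-10) - 1768) = (3602 - 2424)/(-10 - 1768) = 1178/(-1778) = 1178*(-1/1778) = -589/889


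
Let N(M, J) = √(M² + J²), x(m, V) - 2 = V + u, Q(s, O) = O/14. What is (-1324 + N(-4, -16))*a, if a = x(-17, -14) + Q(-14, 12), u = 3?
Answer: 75468/7 - 228*√17/7 ≈ 10647.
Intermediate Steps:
Q(s, O) = O/14 (Q(s, O) = O*(1/14) = O/14)
x(m, V) = 5 + V (x(m, V) = 2 + (V + 3) = 2 + (3 + V) = 5 + V)
a = -57/7 (a = (5 - 14) + (1/14)*12 = -9 + 6/7 = -57/7 ≈ -8.1429)
N(M, J) = √(J² + M²)
(-1324 + N(-4, -16))*a = (-1324 + √((-16)² + (-4)²))*(-57/7) = (-1324 + √(256 + 16))*(-57/7) = (-1324 + √272)*(-57/7) = (-1324 + 4*√17)*(-57/7) = 75468/7 - 228*√17/7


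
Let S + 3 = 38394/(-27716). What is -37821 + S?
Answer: -524184189/13858 ≈ -37825.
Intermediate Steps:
S = -60771/13858 (S = -3 + 38394/(-27716) = -3 + 38394*(-1/27716) = -3 - 19197/13858 = -60771/13858 ≈ -4.3853)
-37821 + S = -37821 - 60771/13858 = -524184189/13858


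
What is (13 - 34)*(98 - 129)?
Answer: 651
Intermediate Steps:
(13 - 34)*(98 - 129) = -21*(-31) = 651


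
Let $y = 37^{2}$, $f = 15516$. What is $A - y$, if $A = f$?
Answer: $14147$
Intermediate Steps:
$A = 15516$
$y = 1369$
$A - y = 15516 - 1369 = 14147$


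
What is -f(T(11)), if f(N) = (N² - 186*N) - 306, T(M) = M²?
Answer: 8171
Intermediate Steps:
f(N) = -306 + N² - 186*N
-f(T(11)) = -(-306 + (11²)² - 186*11²) = -(-306 + 121² - 186*121) = -(-306 + 14641 - 22506) = -1*(-8171) = 8171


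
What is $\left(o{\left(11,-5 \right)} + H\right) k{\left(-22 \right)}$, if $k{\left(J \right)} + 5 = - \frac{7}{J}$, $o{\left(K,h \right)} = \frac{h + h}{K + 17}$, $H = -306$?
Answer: $\frac{441767}{308} \approx 1434.3$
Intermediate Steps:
$o{\left(K,h \right)} = \frac{2 h}{17 + K}$
$k{\left(J \right)} = -5 - \frac{7}{J}$
$\left(o{\left(11,-5 \right)} + H\right) k{\left(-22 \right)} = \left(2 \left(-5\right) \frac{1}{17 + 11} - 306\right) \left(-5 - \frac{7}{-22}\right) = \left(2 \left(-5\right) \frac{1}{28} - 306\right) \left(-5 - - \frac{7}{22}\right) = \left(2 \left(-5\right) \frac{1}{28} - 306\right) \left(-5 + \frac{7}{22}\right) = \left(- \frac{5}{14} - 306\right) \left(- \frac{103}{22}\right) = \left(- \frac{4289}{14}\right) \left(- \frac{103}{22}\right) = \frac{441767}{308}$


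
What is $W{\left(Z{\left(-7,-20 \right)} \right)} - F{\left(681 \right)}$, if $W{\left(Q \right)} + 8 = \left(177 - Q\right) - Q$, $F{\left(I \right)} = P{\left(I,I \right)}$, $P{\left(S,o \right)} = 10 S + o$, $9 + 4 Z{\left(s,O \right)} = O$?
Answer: $- \frac{14615}{2} \approx -7307.5$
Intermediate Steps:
$Z{\left(s,O \right)} = - \frac{9}{4} + \frac{O}{4}$
$P{\left(S,o \right)} = o + 10 S$
$F{\left(I \right)} = 11 I$ ($F{\left(I \right)} = I + 10 I = 11 I$)
$W{\left(Q \right)} = 169 - 2 Q$ ($W{\left(Q \right)} = -8 - \left(-177 + 2 Q\right) = 169 - 2 Q$)
$W{\left(Z{\left(-7,-20 \right)} \right)} - F{\left(681 \right)} = \left(169 - 2 \left(- \frac{9}{4} + \frac{1}{4} \left(-20\right)\right)\right) - 11 \cdot 681 = \left(169 - 2 \left(- \frac{9}{4} - 5\right)\right) - 7491 = \left(169 - - \frac{29}{2}\right) - 7491 = \left(169 + \frac{29}{2}\right) - 7491 = \frac{367}{2} - 7491 = - \frac{14615}{2}$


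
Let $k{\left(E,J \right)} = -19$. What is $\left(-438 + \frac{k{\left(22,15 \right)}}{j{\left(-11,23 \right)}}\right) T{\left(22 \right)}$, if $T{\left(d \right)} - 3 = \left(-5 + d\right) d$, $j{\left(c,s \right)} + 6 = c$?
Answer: $- \frac{2799979}{17} \approx -1.647 \cdot 10^{5}$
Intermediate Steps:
$j{\left(c,s \right)} = -6 + c$
$T{\left(d \right)} = 3 + d \left(-5 + d\right)$ ($T{\left(d \right)} = 3 + \left(-5 + d\right) d = 3 + d \left(-5 + d\right)$)
$\left(-438 + \frac{k{\left(22,15 \right)}}{j{\left(-11,23 \right)}}\right) T{\left(22 \right)} = \left(-438 - \frac{19}{-6 - 11}\right) \left(3 + 22^{2} - 110\right) = \left(-438 - \frac{19}{-17}\right) \left(3 + 484 - 110\right) = \left(-438 - - \frac{19}{17}\right) 377 = \left(-438 + \frac{19}{17}\right) 377 = \left(- \frac{7427}{17}\right) 377 = - \frac{2799979}{17}$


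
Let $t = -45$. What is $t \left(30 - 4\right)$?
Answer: $-1170$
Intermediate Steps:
$t \left(30 - 4\right) = - 45 \left(30 - 4\right) = \left(-45\right) 26 = -1170$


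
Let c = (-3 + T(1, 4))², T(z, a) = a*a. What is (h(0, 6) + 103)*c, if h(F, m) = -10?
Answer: 15717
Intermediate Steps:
T(z, a) = a²
c = 169 (c = (-3 + 4²)² = (-3 + 16)² = 13² = 169)
(h(0, 6) + 103)*c = (-10 + 103)*169 = 93*169 = 15717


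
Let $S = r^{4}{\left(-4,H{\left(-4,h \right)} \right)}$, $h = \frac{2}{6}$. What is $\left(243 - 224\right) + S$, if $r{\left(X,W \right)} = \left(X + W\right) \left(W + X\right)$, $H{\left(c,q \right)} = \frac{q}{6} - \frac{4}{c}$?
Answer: $\frac{62469069662305}{11019960576} \approx 5668.7$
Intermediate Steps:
$h = \frac{1}{3}$ ($h = 2 \cdot \frac{1}{6} = \frac{1}{3} \approx 0.33333$)
$H{\left(c,q \right)} = - \frac{4}{c} + \frac{q}{6}$ ($H{\left(c,q \right)} = q \frac{1}{6} - \frac{4}{c} = \frac{q}{6} - \frac{4}{c} = - \frac{4}{c} + \frac{q}{6}$)
$r{\left(X,W \right)} = \left(W + X\right)^{2}$ ($r{\left(X,W \right)} = \left(W + X\right) \left(W + X\right) = \left(W + X\right)^{2}$)
$S = \frac{62259690411361}{11019960576}$ ($S = \left(\left(\left(- \frac{4}{-4} + \frac{1}{6} \cdot \frac{1}{3}\right) - 4\right)^{2}\right)^{4} = \left(\left(\left(\left(-4\right) \left(- \frac{1}{4}\right) + \frac{1}{18}\right) - 4\right)^{2}\right)^{4} = \left(\left(\left(1 + \frac{1}{18}\right) - 4\right)^{2}\right)^{4} = \left(\left(\frac{19}{18} - 4\right)^{2}\right)^{4} = \left(\left(- \frac{53}{18}\right)^{2}\right)^{4} = \left(\frac{2809}{324}\right)^{4} = \frac{62259690411361}{11019960576} \approx 5649.7$)
$\left(243 - 224\right) + S = \left(243 - 224\right) + \frac{62259690411361}{11019960576} = 19 + \frac{62259690411361}{11019960576} = \frac{62469069662305}{11019960576}$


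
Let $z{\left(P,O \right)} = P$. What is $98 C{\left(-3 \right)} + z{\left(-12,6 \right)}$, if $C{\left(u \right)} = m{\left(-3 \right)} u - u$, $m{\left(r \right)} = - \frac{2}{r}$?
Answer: $86$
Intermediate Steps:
$C{\left(u \right)} = - \frac{u}{3}$ ($C{\left(u \right)} = - \frac{2}{-3} u - u = \left(-2\right) \left(- \frac{1}{3}\right) u - u = \frac{2 u}{3} - u = - \frac{u}{3}$)
$98 C{\left(-3 \right)} + z{\left(-12,6 \right)} = 98 \left(\left(- \frac{1}{3}\right) \left(-3\right)\right) - 12 = 98 \cdot 1 - 12 = 98 - 12 = 86$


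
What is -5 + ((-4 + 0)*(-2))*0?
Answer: -5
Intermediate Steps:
-5 + ((-4 + 0)*(-2))*0 = -5 - 4*(-2)*0 = -5 + 8*0 = -5 + 0 = -5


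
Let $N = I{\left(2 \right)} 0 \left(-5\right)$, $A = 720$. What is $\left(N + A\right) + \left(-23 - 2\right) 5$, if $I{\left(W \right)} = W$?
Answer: $595$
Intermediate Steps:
$N = 0$ ($N = 2 \cdot 0 \left(-5\right) = 0 \left(-5\right) = 0$)
$\left(N + A\right) + \left(-23 - 2\right) 5 = \left(0 + 720\right) + \left(-23 - 2\right) 5 = 720 - 125 = 595$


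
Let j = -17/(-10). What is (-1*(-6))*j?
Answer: 51/5 ≈ 10.200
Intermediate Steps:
j = 17/10 (j = -17*(-1/10) = 17/10 ≈ 1.7000)
(-1*(-6))*j = -1*(-6)*(17/10) = 6*(17/10) = 51/5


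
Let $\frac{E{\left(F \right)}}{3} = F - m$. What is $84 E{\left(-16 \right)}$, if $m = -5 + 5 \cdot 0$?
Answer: $-2772$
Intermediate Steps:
$m = -5$ ($m = -5 + 0 = -5$)
$E{\left(F \right)} = 15 + 3 F$ ($E{\left(F \right)} = 3 \left(F - -5\right) = 3 \left(F + 5\right) = 3 \left(5 + F\right) = 15 + 3 F$)
$84 E{\left(-16 \right)} = 84 \left(15 + 3 \left(-16\right)\right) = 84 \left(15 - 48\right) = 84 \left(-33\right) = -2772$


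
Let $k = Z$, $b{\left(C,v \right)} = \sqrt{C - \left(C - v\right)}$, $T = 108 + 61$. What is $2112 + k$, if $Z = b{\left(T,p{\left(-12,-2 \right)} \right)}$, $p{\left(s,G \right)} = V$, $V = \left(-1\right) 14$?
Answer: $2112 + i \sqrt{14} \approx 2112.0 + 3.7417 i$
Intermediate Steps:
$T = 169$
$V = -14$
$p{\left(s,G \right)} = -14$
$b{\left(C,v \right)} = \sqrt{v}$
$Z = i \sqrt{14}$ ($Z = \sqrt{-14} = i \sqrt{14} \approx 3.7417 i$)
$k = i \sqrt{14} \approx 3.7417 i$
$2112 + k = 2112 + i \sqrt{14}$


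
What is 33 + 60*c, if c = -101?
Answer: -6027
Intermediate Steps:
33 + 60*c = 33 + 60*(-101) = 33 - 6060 = -6027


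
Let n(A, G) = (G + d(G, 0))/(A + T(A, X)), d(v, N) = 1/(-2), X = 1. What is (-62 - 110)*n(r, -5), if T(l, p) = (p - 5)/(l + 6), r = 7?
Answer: 12298/87 ≈ 141.36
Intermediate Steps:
d(v, N) = -½ (d(v, N) = 1*(-½) = -½)
T(l, p) = (-5 + p)/(6 + l)
n(A, G) = (-½ + G)/(A - 4/(6 + A)) (n(A, G) = (G - ½)/(A + (-5 + 1)/(6 + A)) = (-½ + G)/(A - 4/(6 + A)))
(-62 - 110)*n(r, -5) = (-62 - 110)*((-1 + 2*(-5))*(6 + 7)/(2*(-4 + 7*(6 + 7)))) = -86*(-1 - 10)*13/(-4 + 7*13) = -86*(-11)*13/(-4 + 91) = -86*(-11)*13/87 = -172*(-143/174) = 12298/87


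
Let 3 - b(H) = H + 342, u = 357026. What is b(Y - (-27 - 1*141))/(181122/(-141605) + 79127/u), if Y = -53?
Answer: 22952726695420/53460484337 ≈ 429.34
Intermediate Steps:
b(H) = -339 - H (b(H) = 3 - (H + 342) = 3 - (342 + H) = 3 + (-342 - H) = -339 - H)
b(Y - (-27 - 1*141))/(181122/(-141605) + 79127/u) = (-339 - (-53 - (-27 - 1*141)))/(181122/(-141605) + 79127/357026) = (-339 - (-53 - (-27 - 141)))/(181122*(-1/141605) + 79127*(1/357026)) = (-339 - (-53 - 1*(-168)))/(-181122/141605 + 79127/357026) = (-339 - (-53 + 168))/(-53460484337/50556666730) = (-339 - 1*115)*(-50556666730/53460484337) = (-339 - 115)*(-50556666730/53460484337) = -454*(-50556666730/53460484337) = 22952726695420/53460484337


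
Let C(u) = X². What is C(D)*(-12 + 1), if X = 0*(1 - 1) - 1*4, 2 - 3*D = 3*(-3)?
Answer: -176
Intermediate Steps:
D = 11/3 (D = ⅔ - (-3) = ⅔ - ⅓*(-9) = ⅔ + 3 = 11/3 ≈ 3.6667)
X = -4 (X = 0*0 - 4 = 0 - 4 = -4)
C(u) = 16 (C(u) = (-4)² = 16)
C(D)*(-12 + 1) = 16*(-12 + 1) = 16*(-11) = -176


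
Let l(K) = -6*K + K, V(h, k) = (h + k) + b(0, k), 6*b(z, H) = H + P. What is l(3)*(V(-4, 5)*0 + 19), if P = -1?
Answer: -285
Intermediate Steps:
b(z, H) = -⅙ + H/6 (b(z, H) = (H - 1)/6 = (-1 + H)/6 = -⅙ + H/6)
V(h, k) = -⅙ + h + 7*k/6 (V(h, k) = (h + k) + (-⅙ + k/6) = -⅙ + h + 7*k/6)
l(K) = -5*K
l(3)*(V(-4, 5)*0 + 19) = (-5*3)*((-⅙ - 4 + (7/6)*5)*0 + 19) = -15*((-⅙ - 4 + 35/6)*0 + 19) = -15*((5/3)*0 + 19) = -15*(0 + 19) = -15*19 = -285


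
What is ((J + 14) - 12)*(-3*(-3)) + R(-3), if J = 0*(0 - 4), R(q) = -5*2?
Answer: 8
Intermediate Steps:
R(q) = -10
J = 0 (J = 0*(-4) = 0)
((J + 14) - 12)*(-3*(-3)) + R(-3) = ((0 + 14) - 12)*(-3*(-3)) - 10 = (14 - 12)*9 - 10 = 2*9 - 10 = 18 - 10 = 8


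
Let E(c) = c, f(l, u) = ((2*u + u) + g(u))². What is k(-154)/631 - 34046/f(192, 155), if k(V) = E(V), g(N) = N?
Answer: -40340313/121278200 ≈ -0.33263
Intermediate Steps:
f(l, u) = 16*u² (f(l, u) = ((2*u + u) + u)² = (3*u + u)² = (4*u)² = 16*u²)
k(V) = V
k(-154)/631 - 34046/f(192, 155) = -154/631 - 34046/(16*155²) = -154*1/631 - 34046/(16*24025) = -154/631 - 34046/384400 = -154/631 - 34046*1/384400 = -154/631 - 17023/192200 = -40340313/121278200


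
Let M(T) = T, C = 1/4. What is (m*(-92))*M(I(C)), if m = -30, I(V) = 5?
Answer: 13800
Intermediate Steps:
C = 1/4 (C = 1*(1/4) = 1/4 ≈ 0.25000)
(m*(-92))*M(I(C)) = -30*(-92)*5 = 2760*5 = 13800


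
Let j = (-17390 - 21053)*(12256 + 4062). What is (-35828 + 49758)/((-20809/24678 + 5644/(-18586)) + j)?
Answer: -3194603870220/143863326545806949 ≈ -2.2206e-5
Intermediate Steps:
j = -627312874 (j = -38443*16318 = -627312874)
(-35828 + 49758)/((-20809/24678 + 5644/(-18586)) + j) = (-35828 + 49758)/((-20809/24678 + 5644/(-18586)) - 627312874) = 13930/((-20809*1/24678 + 5644*(-1/18586)) - 627312874) = 13930/((-20809/24678 - 2822/9293) - 627312874) = 13930/(-263019353/229332654 - 627312874) = 13930/(-143863326545806949/229332654) = 13930*(-229332654/143863326545806949) = -3194603870220/143863326545806949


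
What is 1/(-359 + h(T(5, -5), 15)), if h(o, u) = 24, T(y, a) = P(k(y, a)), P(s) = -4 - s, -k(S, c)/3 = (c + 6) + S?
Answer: -1/335 ≈ -0.0029851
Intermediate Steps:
k(S, c) = -18 - 3*S - 3*c (k(S, c) = -3*((c + 6) + S) = -3*((6 + c) + S) = -3*(6 + S + c) = -18 - 3*S - 3*c)
T(y, a) = 14 + 3*a + 3*y (T(y, a) = -4 - (-18 - 3*y - 3*a) = -4 - (-18 - 3*a - 3*y) = -4 + (18 + 3*a + 3*y) = 14 + 3*a + 3*y)
1/(-359 + h(T(5, -5), 15)) = 1/(-359 + 24) = 1/(-335) = -1/335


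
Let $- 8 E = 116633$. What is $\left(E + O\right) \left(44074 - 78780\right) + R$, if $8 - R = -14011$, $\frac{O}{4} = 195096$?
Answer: $- \frac{106312039891}{4} \approx -2.6578 \cdot 10^{10}$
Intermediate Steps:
$E = - \frac{116633}{8}$ ($E = \left(- \frac{1}{8}\right) 116633 = - \frac{116633}{8} \approx -14579.0$)
$O = 780384$ ($O = 4 \cdot 195096 = 780384$)
$R = 14019$ ($R = 8 - -14011 = 8 + 14011 = 14019$)
$\left(E + O\right) \left(44074 - 78780\right) + R = \left(- \frac{116633}{8} + 780384\right) \left(44074 - 78780\right) + 14019 = \frac{6126439}{8} \left(-34706\right) + 14019 = - \frac{106312095967}{4} + 14019 = - \frac{106312039891}{4}$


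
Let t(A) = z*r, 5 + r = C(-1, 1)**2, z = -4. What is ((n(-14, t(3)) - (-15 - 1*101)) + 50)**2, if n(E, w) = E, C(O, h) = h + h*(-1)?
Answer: 23104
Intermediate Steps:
C(O, h) = 0 (C(O, h) = h - h = 0)
r = -5 (r = -5 + 0**2 = -5 + 0 = -5)
t(A) = 20 (t(A) = -4*(-5) = 20)
((n(-14, t(3)) - (-15 - 1*101)) + 50)**2 = ((-14 - (-15 - 1*101)) + 50)**2 = ((-14 - (-15 - 101)) + 50)**2 = ((-14 - 1*(-116)) + 50)**2 = ((-14 + 116) + 50)**2 = (102 + 50)**2 = 152**2 = 23104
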